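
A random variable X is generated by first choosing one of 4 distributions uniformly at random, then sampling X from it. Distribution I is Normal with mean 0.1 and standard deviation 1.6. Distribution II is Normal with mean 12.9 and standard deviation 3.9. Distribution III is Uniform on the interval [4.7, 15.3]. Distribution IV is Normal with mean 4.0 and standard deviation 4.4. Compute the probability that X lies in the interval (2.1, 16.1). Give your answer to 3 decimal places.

0.640

Conditional on each component, P(2.1 < X < 16.1): I: 0.10565; II: 0.791229; III: 1; IV: 0.664083.
By total probability, P(2.1 < X < 16.1) = 0.25·0.10565 + 0.25·0.791229 + 0.25·1 + 0.25·0.664083 = 0.64024.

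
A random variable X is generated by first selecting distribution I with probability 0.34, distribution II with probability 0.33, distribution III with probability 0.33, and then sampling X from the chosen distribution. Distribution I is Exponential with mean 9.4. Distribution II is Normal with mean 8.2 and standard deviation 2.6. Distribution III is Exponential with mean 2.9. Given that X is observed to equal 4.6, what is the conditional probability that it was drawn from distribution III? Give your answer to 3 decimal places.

Likelihoods f(4.6 | ·): I: 0.0652146; II: 0.0588343; III: 0.0705864.
Posterior ∝ prior × likelihood. Numerator for III: 0.33·0.0705864 = 0.0232935.
Normalizing constant: 0.34·0.0652146 + 0.33·0.0588343 + 0.33·0.0705864 = 0.0648818.
P(III | observation) = 0.0232935 / 0.0648818 = 0.359015.

0.359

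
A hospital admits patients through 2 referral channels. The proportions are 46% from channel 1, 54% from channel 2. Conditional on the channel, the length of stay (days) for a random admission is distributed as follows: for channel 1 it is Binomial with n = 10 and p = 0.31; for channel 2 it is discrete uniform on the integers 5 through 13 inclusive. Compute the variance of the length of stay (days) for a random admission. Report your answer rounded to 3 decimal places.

13.231

Per component, 1: μ=3.1, E[X²]=11.749; 2: μ=9, E[X²]=87.6667.
E[X] = 0.46·3.1 + 0.54·9 = 6.286.
E[X²] = 0.46·11.749 + 0.54·87.6667 = 52.7445.
Var(X) = E[X²] − (E[X])² = 52.7445 − 39.5138 = 13.2307.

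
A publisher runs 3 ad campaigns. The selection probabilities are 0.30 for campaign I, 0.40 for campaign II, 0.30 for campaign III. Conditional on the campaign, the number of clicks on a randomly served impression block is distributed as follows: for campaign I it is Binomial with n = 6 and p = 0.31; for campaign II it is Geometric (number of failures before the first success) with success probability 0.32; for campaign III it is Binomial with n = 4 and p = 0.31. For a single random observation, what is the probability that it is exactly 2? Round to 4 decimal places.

Conditional on each campaign, P(X = 2): I: 0.326747; II: 0.147968; III: 0.274519.
By total probability, P(X = 2) = 0.3·0.326747 + 0.4·0.147968 + 0.3·0.274519 = 0.239567.

0.2396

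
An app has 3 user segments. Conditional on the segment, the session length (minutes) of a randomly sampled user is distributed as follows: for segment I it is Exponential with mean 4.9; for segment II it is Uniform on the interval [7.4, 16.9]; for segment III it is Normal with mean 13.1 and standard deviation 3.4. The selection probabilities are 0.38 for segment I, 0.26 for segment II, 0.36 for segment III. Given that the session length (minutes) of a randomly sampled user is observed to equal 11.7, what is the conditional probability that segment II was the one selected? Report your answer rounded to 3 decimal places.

Likelihoods f(11.7 | ·): I: 0.018742; II: 0.105263; III: 0.107799.
Posterior ∝ prior × likelihood. Numerator for II: 0.26·0.105263 = 0.0273684.
Normalizing constant: 0.38·0.018742 + 0.26·0.105263 + 0.36·0.107799 = 0.0732979.
P(II | observation) = 0.0273684 / 0.0732979 = 0.373386.

0.373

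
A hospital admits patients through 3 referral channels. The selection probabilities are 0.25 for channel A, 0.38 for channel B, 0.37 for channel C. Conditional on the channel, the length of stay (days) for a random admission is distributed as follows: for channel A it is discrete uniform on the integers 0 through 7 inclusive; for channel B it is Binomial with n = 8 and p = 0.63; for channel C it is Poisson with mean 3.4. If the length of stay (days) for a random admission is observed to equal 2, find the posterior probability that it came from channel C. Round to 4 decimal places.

Likelihoods P(X=2 | ·): A: 0.125; B: 0.0285134; C: 0.192898.
Posterior ∝ prior × likelihood. Numerator for C: 0.37·0.192898 = 0.0713721.
Normalizing constant: 0.25·0.125 + 0.38·0.0285134 + 0.37·0.192898 = 0.113457.
P(C | observation) = 0.0713721 / 0.113457 = 0.629066.

0.6291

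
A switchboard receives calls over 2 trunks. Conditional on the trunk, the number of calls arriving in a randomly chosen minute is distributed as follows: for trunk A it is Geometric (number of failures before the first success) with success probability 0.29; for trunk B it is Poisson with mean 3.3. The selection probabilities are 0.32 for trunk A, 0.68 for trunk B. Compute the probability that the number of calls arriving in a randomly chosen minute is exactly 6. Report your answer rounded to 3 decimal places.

0.057

Conditional on each trunk, P(X = 6): A: 0.0371491; B: 0.0661575.
By total probability, P(X = 6) = 0.32·0.0371491 + 0.68·0.0661575 = 0.0568748.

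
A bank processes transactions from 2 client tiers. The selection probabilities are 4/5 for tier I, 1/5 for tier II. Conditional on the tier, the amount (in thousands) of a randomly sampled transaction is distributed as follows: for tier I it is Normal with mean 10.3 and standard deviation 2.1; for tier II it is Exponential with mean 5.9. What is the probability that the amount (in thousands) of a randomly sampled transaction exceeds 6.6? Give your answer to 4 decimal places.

0.8341

Conditional on each tier, P(X > 6.6): I: 0.960957; II: 0.326723.
By total probability, P(X > 6.6) = 0.8·0.960957 + 0.2·0.326723 = 0.83411.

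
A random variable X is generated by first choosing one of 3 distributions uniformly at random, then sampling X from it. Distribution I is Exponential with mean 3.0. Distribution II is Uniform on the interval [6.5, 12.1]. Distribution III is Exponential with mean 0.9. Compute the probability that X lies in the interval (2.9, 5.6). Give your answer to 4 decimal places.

Conditional on each component, P(2.9 < X < 5.6): I: 0.22571; II: 0; III: 0.0378815.
By total probability, P(2.9 < X < 5.6) = 0.333333·0.22571 + 0.333333·0 + 0.333333·0.0378815 = 0.087864.

0.0879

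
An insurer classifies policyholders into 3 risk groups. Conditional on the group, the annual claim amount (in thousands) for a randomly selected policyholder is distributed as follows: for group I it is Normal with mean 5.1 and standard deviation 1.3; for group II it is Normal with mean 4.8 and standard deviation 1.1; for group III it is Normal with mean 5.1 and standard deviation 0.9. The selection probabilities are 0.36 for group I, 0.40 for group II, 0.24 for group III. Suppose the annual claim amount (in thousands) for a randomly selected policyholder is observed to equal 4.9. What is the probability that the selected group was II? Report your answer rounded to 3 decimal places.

Likelihoods f(4.9 | ·): I: 0.303268; II: 0.361179; III: 0.432458.
Posterior ∝ prior × likelihood. Numerator for II: 0.4·0.361179 = 0.144472.
Normalizing constant: 0.36·0.303268 + 0.4·0.361179 + 0.24·0.432458 = 0.357438.
P(II | observation) = 0.144472 / 0.357438 = 0.404186.

0.404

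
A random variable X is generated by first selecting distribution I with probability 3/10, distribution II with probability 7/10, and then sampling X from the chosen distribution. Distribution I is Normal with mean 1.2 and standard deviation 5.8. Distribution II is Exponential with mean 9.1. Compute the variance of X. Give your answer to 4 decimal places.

Per component, I: μ=1.2, E[X²]=35.08; II: μ=9.1, E[X²]=165.62.
E[X] = 0.3·1.2 + 0.7·9.1 = 6.73.
E[X²] = 0.3·35.08 + 0.7·165.62 = 126.458.
Var(X) = E[X²] − (E[X])² = 126.458 − 45.2929 = 81.1651.

81.1651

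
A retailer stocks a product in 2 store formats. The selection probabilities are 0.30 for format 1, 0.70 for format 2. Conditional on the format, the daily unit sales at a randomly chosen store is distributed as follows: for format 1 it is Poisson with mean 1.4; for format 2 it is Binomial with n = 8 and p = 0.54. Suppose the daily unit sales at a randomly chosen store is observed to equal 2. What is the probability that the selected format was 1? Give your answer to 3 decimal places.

0.572

Likelihoods P(X=2 | ·): 1: 0.241665; 2: 0.0773557.
Posterior ∝ prior × likelihood. Numerator for 1: 0.3·0.241665 = 0.0724995.
Normalizing constant: 0.3·0.241665 + 0.7·0.0773557 = 0.126649.
P(1 | observation) = 0.0724995 / 0.126649 = 0.572447.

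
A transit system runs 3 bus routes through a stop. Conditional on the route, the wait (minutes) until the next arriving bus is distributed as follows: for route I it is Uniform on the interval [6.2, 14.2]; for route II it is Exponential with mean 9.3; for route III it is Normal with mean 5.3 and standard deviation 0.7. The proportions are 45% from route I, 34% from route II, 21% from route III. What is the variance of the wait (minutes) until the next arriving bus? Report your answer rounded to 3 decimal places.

Per component, I: μ=10.2, E[X²]=109.373; II: μ=9.3, E[X²]=172.98; III: μ=5.3, E[X²]=28.58.
E[X] = 0.45·10.2 + 0.34·9.3 + 0.21·5.3 = 8.865.
E[X²] = 0.45·109.373 + 0.34·172.98 + 0.21·28.58 = 114.033.
Var(X) = E[X²] − (E[X])² = 114.033 − 78.5882 = 35.4448.

35.445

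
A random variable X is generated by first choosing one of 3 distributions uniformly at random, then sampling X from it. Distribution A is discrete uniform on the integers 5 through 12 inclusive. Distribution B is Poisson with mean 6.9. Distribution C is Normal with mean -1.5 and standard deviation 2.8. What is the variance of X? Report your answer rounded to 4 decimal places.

25.8989

Per component, A: μ=8.5, E[X²]=77.5; B: μ=6.9, E[X²]=54.51; C: μ=-1.5, E[X²]=10.09.
E[X] = 0.333333·8.5 + 0.333333·6.9 + 0.333333·-1.5 = 4.63333.
E[X²] = 0.333333·77.5 + 0.333333·54.51 + 0.333333·10.09 = 47.3667.
Var(X) = E[X²] − (E[X])² = 47.3667 − 21.4678 = 25.8989.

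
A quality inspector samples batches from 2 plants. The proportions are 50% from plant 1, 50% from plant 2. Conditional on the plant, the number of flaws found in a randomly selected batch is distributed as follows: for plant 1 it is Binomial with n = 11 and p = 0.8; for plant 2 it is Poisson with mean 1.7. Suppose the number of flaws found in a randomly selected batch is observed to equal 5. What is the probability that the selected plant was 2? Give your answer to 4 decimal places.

0.6905

Likelihoods P(X=5 | ·): 1: 0.00968884; 2: 0.0216154.
Posterior ∝ prior × likelihood. Numerator for 2: 0.5·0.0216154 = 0.0108077.
Normalizing constant: 0.5·0.00968884 + 0.5·0.0216154 = 0.0156521.
P(2 | observation) = 0.0108077 / 0.0156521 = 0.690494.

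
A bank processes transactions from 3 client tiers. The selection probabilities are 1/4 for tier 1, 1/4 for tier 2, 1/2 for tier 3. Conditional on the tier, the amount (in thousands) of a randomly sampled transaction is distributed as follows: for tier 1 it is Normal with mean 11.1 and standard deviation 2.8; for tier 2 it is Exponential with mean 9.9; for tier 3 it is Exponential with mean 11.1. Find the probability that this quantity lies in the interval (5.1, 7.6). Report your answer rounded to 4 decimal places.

Conditional on each tier, P(5.1 < X < 7.6): 1: 0.0895875; 2: 0.13332; 3: 0.127376.
By total probability, P(5.1 < X < 7.6) = 0.25·0.0895875 + 0.25·0.13332 + 0.5·0.127376 = 0.119415.

0.1194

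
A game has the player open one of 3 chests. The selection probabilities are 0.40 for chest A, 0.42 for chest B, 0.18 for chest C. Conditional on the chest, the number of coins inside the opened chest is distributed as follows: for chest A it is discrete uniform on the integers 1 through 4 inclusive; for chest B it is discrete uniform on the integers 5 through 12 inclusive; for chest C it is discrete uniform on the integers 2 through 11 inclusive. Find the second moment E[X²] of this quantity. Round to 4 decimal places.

For each component E[X²] = Var + (mean)², giving A: 7.5; B: 77.5; C: 50.5.
Overall E[X²] = 0.4·7.5 + 0.42·77.5 + 0.18·50.5 = 44.64.

44.6400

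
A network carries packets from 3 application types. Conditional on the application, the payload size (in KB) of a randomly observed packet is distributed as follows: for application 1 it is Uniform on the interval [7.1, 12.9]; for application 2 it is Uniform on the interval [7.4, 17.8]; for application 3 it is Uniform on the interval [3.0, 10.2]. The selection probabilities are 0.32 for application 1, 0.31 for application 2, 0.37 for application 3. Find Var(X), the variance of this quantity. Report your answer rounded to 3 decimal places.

11.458

Per component, 1: μ=10, E[X²]=102.803; 2: μ=12.6, E[X²]=167.773; 3: μ=6.6, E[X²]=47.88.
E[X] = 0.32·10 + 0.31·12.6 + 0.37·6.6 = 9.548.
E[X²] = 0.32·102.803 + 0.31·167.773 + 0.37·47.88 = 102.622.
Var(X) = E[X²] − (E[X])² = 102.622 − 91.1643 = 11.4581.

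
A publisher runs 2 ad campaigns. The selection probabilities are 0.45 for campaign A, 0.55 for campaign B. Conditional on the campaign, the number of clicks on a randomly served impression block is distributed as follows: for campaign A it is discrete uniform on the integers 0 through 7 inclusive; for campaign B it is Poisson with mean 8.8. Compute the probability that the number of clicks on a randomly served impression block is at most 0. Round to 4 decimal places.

0.0563

Conditional on each campaign, P(X ≤ 0): A: 0.125; B: 0.000150733.
By total probability, P(X ≤ 0) = 0.45·0.125 + 0.55·0.000150733 = 0.0563329.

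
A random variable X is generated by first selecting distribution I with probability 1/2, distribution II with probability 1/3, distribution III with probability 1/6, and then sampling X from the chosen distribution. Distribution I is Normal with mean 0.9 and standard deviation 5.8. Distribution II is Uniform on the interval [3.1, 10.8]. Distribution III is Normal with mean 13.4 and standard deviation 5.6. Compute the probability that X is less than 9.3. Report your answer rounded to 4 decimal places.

0.7702

Conditional on each component, P(X < 9.3): I: 0.92623; II: 0.805195; III: 0.232041.
By total probability, P(X < 9.3) = 0.5·0.92623 + 0.333333·0.805195 + 0.166667·0.232041 = 0.770187.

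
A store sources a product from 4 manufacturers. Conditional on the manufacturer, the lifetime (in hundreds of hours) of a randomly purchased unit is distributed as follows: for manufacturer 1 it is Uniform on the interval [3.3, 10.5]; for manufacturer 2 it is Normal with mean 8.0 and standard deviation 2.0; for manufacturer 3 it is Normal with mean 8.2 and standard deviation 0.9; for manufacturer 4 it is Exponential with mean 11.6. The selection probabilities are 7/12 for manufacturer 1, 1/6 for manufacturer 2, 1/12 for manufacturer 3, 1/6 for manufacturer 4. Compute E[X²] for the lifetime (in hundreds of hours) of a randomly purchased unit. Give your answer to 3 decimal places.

92.150

For each component E[X²] = Var + (mean)², giving 1: 51.93; 2: 68; 3: 68.05; 4: 269.12.
Overall E[X²] = 0.583333·51.93 + 0.166667·68 + 0.0833333·68.05 + 0.166667·269.12 = 92.15.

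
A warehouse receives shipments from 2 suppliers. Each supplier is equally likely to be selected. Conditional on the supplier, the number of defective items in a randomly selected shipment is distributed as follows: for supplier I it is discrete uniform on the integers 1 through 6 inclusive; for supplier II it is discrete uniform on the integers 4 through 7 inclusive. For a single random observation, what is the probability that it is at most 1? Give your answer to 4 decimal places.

0.0833

Conditional on each supplier, P(X ≤ 1): I: 0.166667; II: 0.
By total probability, P(X ≤ 1) = 0.5·0.166667 + 0.5·0 = 0.0833333.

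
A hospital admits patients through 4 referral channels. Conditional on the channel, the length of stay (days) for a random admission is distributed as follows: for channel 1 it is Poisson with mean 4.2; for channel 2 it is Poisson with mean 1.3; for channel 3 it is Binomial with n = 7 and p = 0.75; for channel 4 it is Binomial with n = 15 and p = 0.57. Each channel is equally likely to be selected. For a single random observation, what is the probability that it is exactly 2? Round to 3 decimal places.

0.094

Conditional on each channel, P(X = 2): 1: 0.132261; 2: 0.230289; 3: 0.0115356; 4: 0.000586177.
By total probability, P(X = 2) = 0.25·0.132261 + 0.25·0.230289 + 0.25·0.0115356 + 0.25·0.000586177 = 0.093668.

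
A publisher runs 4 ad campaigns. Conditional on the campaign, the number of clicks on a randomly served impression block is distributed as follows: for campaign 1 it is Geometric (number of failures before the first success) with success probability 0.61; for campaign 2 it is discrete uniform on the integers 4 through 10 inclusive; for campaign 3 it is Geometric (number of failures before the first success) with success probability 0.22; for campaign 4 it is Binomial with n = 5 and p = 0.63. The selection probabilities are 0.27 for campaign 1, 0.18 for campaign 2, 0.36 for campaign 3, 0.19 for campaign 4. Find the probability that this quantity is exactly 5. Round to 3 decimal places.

0.069

Conditional on each campaign, P(X = 5): 1: 0.00550368; 2: 0.142857; 3: 0.0635178; 4: 0.0992437.
By total probability, P(X = 5) = 0.27·0.00550368 + 0.18·0.142857 + 0.36·0.0635178 + 0.19·0.0992437 = 0.068923.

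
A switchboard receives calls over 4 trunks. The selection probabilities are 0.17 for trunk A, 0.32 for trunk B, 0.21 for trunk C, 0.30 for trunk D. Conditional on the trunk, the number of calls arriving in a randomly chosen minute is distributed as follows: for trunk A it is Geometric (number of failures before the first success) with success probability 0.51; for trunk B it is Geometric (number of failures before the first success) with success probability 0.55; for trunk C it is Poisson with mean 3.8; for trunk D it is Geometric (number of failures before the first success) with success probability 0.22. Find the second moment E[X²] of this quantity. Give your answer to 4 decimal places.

For each component E[X²] = Var + (mean)², giving A: 2.807; B: 2.15702; C: 18.24; D: 28.686.
Overall E[X²] = 0.17·2.807 + 0.32·2.15702 + 0.21·18.24 + 0.3·28.686 = 13.6036.

13.6036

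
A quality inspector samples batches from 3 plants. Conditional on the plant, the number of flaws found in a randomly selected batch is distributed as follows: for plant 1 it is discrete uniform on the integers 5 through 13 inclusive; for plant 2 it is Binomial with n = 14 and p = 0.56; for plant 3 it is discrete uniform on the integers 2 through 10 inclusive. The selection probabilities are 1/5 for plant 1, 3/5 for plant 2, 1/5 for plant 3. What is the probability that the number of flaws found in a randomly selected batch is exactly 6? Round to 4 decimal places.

Conditional on each plant, P(X = 6): 1: 0.111111; 2: 0.130108; 3: 0.111111.
By total probability, P(X = 6) = 0.2·0.111111 + 0.6·0.130108 + 0.2·0.111111 = 0.122509.

0.1225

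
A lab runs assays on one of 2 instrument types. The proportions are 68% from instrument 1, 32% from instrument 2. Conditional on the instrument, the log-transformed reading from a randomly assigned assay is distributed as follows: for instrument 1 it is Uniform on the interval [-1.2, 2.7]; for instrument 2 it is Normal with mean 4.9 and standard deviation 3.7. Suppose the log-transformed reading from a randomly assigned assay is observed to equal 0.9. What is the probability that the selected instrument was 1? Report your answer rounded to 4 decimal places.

0.9006

Likelihoods f(0.9 | ·): 1: 0.25641; 2: 0.0601064.
Posterior ∝ prior × likelihood. Numerator for 1: 0.68·0.25641 = 0.174359.
Normalizing constant: 0.68·0.25641 + 0.32·0.0601064 = 0.193593.
P(1 | observation) = 0.174359 / 0.193593 = 0.900647.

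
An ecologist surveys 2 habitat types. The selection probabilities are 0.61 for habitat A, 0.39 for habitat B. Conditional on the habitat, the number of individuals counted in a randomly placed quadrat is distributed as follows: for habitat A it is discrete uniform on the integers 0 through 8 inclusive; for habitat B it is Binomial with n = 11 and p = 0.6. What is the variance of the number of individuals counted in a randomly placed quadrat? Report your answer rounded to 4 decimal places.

Per component, A: μ=4, E[X²]=22.6667; B: μ=6.6, E[X²]=46.2.
E[X] = 0.61·4 + 0.39·6.6 = 5.014.
E[X²] = 0.61·22.6667 + 0.39·46.2 = 31.8447.
Var(X) = E[X²] − (E[X])² = 31.8447 − 25.1402 = 6.70447.

6.7045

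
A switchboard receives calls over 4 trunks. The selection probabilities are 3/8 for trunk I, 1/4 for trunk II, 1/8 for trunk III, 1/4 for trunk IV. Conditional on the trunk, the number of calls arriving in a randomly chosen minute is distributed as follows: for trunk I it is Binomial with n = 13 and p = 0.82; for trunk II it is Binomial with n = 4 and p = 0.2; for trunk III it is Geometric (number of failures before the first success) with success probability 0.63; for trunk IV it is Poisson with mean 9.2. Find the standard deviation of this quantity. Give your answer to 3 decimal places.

Per component, I: μ=10.66, E[X²]=115.554; II: μ=0.8, E[X²]=1.28; III: μ=0.587302, E[X²]=1.27715; IV: μ=9.2, E[X²]=93.84.
E[X] = 0.375·10.66 + 0.25·0.8 + 0.125·0.587302 + 0.25·9.2 = 6.57091.
E[X²] = 0.375·115.554 + 0.25·1.28 + 0.125·1.27715 + 0.25·93.84 = 67.2725.
Var(X) = E[X²] − (E[X])² = 67.2725 − 43.1769 = 24.0956.
SD(X) = √24.0956 = 4.90873.

4.909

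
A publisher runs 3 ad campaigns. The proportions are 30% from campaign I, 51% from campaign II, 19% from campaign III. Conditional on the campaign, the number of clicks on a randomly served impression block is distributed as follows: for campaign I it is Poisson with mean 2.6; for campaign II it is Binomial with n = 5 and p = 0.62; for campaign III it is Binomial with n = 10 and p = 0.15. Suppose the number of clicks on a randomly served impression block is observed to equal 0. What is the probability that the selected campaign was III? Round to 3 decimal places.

Likelihoods P(X=0 | ·): I: 0.0742736; II: 0.00792352; III: 0.196874.
Posterior ∝ prior × likelihood. Numerator for III: 0.19·0.196874 = 0.0374061.
Normalizing constant: 0.3·0.0742736 + 0.51·0.00792352 + 0.19·0.196874 = 0.0637292.
P(III | observation) = 0.0374061 / 0.0637292 = 0.586954.

0.587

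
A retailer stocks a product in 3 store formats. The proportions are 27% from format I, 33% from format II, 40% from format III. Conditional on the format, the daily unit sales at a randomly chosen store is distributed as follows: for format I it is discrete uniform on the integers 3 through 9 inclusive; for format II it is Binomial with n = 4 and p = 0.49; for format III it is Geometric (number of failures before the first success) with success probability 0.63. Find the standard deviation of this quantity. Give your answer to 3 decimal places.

2.579

Per component, I: μ=6, E[X²]=40; II: μ=1.96, E[X²]=4.8412; III: μ=0.587302, E[X²]=1.27715.
E[X] = 0.27·6 + 0.33·1.96 + 0.4·0.587302 = 2.50172.
E[X²] = 0.27·40 + 0.33·4.8412 + 0.4·1.27715 = 12.9085.
Var(X) = E[X²] − (E[X])² = 12.9085 − 6.25861 = 6.64985.
SD(X) = √6.64985 = 2.57873.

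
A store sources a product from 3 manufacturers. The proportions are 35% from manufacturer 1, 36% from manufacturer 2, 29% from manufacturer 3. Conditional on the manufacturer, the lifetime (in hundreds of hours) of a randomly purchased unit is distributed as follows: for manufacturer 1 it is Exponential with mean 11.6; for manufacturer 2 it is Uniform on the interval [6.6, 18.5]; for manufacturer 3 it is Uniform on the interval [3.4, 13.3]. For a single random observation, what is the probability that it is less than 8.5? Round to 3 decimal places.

0.389

Conditional on each manufacturer, P(X < 8.5): 1: 0.519419; 2: 0.159664; 3: 0.515152.
By total probability, P(X < 8.5) = 0.35·0.519419 + 0.36·0.159664 + 0.29·0.515152 = 0.388669.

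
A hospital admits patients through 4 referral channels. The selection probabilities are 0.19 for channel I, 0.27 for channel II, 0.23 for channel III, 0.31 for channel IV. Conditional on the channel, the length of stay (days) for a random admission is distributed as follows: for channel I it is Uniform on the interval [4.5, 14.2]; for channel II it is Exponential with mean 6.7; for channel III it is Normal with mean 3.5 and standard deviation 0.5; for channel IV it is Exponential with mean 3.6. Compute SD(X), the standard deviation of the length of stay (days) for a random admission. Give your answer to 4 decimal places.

Per component, I: μ=9.35, E[X²]=95.2633; II: μ=6.7, E[X²]=89.78; III: μ=3.5, E[X²]=12.5; IV: μ=3.6, E[X²]=25.92.
E[X] = 0.19·9.35 + 0.27·6.7 + 0.23·3.5 + 0.31·3.6 = 5.5065.
E[X²] = 0.19·95.2633 + 0.27·89.78 + 0.23·12.5 + 0.31·25.92 = 53.2508.
Var(X) = E[X²] − (E[X])² = 53.2508 − 30.3215 = 22.9293.
SD(X) = √22.9293 = 4.78845.

4.7885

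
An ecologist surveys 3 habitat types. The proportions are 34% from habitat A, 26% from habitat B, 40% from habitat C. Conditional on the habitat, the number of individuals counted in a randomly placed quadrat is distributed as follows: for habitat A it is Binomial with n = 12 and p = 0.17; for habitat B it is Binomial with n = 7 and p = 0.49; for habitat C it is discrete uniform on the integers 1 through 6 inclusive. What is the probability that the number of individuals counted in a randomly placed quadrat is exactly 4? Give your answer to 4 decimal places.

Conditional on each habitat, P(X = 4): A: 0.0931163; B: 0.267647; C: 0.166667.
By total probability, P(X = 4) = 0.34·0.0931163 + 0.26·0.267647 + 0.4·0.166667 = 0.167915.

0.1679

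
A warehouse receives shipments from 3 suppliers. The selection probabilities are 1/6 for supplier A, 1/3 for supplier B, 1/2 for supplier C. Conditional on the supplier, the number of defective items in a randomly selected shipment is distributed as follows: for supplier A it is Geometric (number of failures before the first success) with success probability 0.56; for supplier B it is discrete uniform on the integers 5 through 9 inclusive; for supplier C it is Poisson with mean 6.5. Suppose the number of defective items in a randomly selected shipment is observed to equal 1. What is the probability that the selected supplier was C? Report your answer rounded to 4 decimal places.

0.1063

Likelihoods P(X=1 | ·): A: 0.2464; B: 0; C: 0.00977235.
Posterior ∝ prior × likelihood. Numerator for C: 0.5·0.00977235 = 0.00488618.
Normalizing constant: 0.166667·0.2464 + 0.333333·0 + 0.5·0.00977235 = 0.0459528.
P(C | observation) = 0.00488618 / 0.0459528 = 0.10633.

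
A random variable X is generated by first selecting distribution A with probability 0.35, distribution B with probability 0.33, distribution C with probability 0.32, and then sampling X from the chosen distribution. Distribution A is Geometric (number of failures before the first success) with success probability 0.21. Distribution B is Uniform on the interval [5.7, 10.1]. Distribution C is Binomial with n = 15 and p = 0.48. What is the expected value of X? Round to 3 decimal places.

6.228

Component means — A: 3.7619; B: 7.9; C: 7.2.
E[X] = 0.35·3.7619 + 0.33·7.9 + 0.32·7.2 = 6.22767.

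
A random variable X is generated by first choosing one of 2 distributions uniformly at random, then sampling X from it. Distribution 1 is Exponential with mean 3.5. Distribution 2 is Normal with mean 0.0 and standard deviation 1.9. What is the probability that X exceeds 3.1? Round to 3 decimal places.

Conditional on each component, P(X > 3.1): 1: 0.412419; 2: 0.0513841.
By total probability, P(X > 3.1) = 0.5·0.412419 + 0.5·0.0513841 = 0.231902.

0.232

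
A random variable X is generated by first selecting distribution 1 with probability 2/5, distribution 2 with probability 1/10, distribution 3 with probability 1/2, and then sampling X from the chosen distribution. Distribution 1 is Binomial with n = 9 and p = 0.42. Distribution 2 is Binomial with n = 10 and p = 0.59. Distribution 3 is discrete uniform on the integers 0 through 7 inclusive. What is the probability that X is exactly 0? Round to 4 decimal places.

0.0655

Conditional on each component, P(X = 0): 1: 0.00742766; 2: 0.000134227; 3: 0.125.
By total probability, P(X = 0) = 0.4·0.00742766 + 0.1·0.000134227 + 0.5·0.125 = 0.0654845.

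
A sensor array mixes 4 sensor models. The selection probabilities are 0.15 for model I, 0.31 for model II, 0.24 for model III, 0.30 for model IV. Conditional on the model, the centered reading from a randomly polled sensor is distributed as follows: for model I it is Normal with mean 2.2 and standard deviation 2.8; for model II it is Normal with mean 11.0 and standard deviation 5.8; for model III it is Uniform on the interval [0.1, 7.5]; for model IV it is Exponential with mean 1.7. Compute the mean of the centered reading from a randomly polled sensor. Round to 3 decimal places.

Component means — I: 2.2; II: 11; III: 3.8; IV: 1.7.
E[X] = 0.15·2.2 + 0.31·11 + 0.24·3.8 + 0.3·1.7 = 5.162.

5.162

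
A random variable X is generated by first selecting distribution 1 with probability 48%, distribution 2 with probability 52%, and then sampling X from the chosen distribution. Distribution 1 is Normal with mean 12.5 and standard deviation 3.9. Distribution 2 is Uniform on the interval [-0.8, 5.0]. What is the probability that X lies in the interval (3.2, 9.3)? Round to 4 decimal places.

Conditional on each component, P(3.2 < X < 9.3): 1: 0.197413; 2: 0.310345.
By total probability, P(3.2 < X < 9.3) = 0.48·0.197413 + 0.52·0.310345 = 0.256138.

0.2561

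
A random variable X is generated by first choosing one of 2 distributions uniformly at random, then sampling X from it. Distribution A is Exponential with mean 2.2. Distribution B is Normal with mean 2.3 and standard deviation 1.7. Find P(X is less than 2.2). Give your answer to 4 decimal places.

0.5543

Conditional on each component, P(X < 2.2): A: 0.632121; B: 0.476546.
By total probability, P(X < 2.2) = 0.5·0.632121 + 0.5·0.476546 = 0.554333.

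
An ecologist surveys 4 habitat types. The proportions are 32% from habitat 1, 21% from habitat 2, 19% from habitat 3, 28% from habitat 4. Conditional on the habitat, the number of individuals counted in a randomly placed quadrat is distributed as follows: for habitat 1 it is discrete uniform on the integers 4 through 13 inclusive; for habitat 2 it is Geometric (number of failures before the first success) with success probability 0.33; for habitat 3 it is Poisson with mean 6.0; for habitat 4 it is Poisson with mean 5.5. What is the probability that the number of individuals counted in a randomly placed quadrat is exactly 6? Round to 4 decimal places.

0.1128

Conditional on each habitat, P(X = 6): 1: 0.1; 2: 0.0298513; 3: 0.160623; 4: 0.157117.
By total probability, P(X = 6) = 0.32·0.1 + 0.21·0.0298513 + 0.19·0.160623 + 0.28·0.157117 = 0.11278.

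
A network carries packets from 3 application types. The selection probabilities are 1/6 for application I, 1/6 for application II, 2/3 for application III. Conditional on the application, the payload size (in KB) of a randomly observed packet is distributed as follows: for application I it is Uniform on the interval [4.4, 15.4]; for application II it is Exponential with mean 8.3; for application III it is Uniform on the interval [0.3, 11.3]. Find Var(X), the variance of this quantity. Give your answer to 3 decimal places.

Per component, I: μ=9.9, E[X²]=108.093; II: μ=8.3, E[X²]=137.78; III: μ=5.8, E[X²]=43.7233.
E[X] = 0.166667·9.9 + 0.166667·8.3 + 0.666667·5.8 = 6.9.
E[X²] = 0.166667·108.093 + 0.166667·137.78 + 0.666667·43.7233 = 70.1278.
Var(X) = E[X²] − (E[X])² = 70.1278 − 47.61 = 22.5178.

22.518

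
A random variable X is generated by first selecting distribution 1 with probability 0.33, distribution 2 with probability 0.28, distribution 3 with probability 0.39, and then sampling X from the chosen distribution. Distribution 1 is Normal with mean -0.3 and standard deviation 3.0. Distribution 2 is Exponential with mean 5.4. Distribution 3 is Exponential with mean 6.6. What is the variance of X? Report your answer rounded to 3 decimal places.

37.410

Per component, 1: μ=-0.3, E[X²]=9.09; 2: μ=5.4, E[X²]=58.32; 3: μ=6.6, E[X²]=87.12.
E[X] = 0.33·-0.3 + 0.28·5.4 + 0.39·6.6 = 3.987.
E[X²] = 0.33·9.09 + 0.28·58.32 + 0.39·87.12 = 53.3061.
Var(X) = E[X²] − (E[X])² = 53.3061 − 15.8962 = 37.4099.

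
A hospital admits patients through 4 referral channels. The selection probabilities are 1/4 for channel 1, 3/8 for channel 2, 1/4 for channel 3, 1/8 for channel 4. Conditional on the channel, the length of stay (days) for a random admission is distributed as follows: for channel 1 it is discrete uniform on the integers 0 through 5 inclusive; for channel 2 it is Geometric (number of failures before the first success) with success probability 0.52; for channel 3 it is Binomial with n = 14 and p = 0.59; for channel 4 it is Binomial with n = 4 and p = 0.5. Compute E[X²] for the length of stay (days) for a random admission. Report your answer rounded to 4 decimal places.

21.8054

For each component E[X²] = Var + (mean)², giving 1: 9.16667; 2: 2.62722; 3: 71.6142; 4: 5.
Overall E[X²] = 0.25·9.16667 + 0.375·2.62722 + 0.25·71.6142 + 0.125·5 = 21.8054.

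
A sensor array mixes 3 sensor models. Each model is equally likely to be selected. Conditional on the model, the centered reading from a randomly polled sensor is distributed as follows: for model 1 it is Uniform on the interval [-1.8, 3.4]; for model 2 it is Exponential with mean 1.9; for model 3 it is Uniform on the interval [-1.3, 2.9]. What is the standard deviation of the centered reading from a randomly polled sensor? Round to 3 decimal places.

1.647

Per component, 1: μ=0.8, E[X²]=2.89333; 2: μ=1.9, E[X²]=7.22; 3: μ=0.8, E[X²]=2.11.
E[X] = 0.333333·0.8 + 0.333333·1.9 + 0.333333·0.8 = 1.16667.
E[X²] = 0.333333·2.89333 + 0.333333·7.22 + 0.333333·2.11 = 4.07444.
Var(X) = E[X²] − (E[X])² = 4.07444 − 1.36111 = 2.71333.
SD(X) = √2.71333 = 1.64722.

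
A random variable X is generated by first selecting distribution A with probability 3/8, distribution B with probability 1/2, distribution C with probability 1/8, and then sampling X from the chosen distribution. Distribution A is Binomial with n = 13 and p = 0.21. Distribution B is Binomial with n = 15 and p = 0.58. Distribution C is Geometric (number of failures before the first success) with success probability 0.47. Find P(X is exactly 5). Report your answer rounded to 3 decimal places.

0.049

Conditional on each component, P(X = 5): A: 0.0797428; B: 0.0336657; C: 0.0196552.
By total probability, P(X = 5) = 0.375·0.0797428 + 0.5·0.0336657 + 0.125·0.0196552 = 0.0491933.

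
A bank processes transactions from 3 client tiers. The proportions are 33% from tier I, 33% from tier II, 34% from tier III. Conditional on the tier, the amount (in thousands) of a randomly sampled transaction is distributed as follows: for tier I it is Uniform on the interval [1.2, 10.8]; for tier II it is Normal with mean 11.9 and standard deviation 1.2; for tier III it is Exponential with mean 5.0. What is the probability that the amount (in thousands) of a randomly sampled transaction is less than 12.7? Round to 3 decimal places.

Conditional on each tier, P(X < 12.7): I: 1; II: 0.747507; III: 0.921134.
By total probability, P(X < 12.7) = 0.33·1 + 0.33·0.747507 + 0.34·0.921134 = 0.889863.

0.890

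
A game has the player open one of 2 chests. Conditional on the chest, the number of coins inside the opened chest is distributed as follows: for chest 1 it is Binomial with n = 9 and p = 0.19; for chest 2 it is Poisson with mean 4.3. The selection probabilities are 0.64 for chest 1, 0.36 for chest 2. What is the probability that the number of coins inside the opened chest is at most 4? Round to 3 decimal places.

0.835

Conditional on each chest, P(X ≤ 4): 1: 0.984246; 2: 0.570438.
By total probability, P(X ≤ 4) = 0.64·0.984246 + 0.36·0.570438 = 0.835275.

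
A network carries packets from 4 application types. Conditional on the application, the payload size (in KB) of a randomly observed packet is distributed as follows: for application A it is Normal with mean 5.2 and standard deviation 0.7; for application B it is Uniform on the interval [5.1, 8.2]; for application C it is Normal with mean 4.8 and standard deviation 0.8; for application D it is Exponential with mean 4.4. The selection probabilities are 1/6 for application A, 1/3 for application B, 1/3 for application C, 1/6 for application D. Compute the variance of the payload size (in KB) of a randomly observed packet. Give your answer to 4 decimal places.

4.6025

Per component, A: μ=5.2, E[X²]=27.53; B: μ=6.65, E[X²]=45.0233; C: μ=4.8, E[X²]=23.68; D: μ=4.4, E[X²]=38.72.
E[X] = 0.166667·5.2 + 0.333333·6.65 + 0.333333·4.8 + 0.166667·4.4 = 5.41667.
E[X²] = 0.166667·27.53 + 0.333333·45.0233 + 0.333333·23.68 + 0.166667·38.72 = 33.9428.
Var(X) = E[X²] − (E[X])² = 33.9428 − 29.3403 = 4.6025.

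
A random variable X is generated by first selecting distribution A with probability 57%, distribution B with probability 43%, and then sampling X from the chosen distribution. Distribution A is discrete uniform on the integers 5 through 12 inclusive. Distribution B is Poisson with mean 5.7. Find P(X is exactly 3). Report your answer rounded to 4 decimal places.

Conditional on each component, P(X = 3): A: 0; B: 0.103275.
By total probability, P(X = 3) = 0.57·0 + 0.43·0.103275 = 0.0444082.

0.0444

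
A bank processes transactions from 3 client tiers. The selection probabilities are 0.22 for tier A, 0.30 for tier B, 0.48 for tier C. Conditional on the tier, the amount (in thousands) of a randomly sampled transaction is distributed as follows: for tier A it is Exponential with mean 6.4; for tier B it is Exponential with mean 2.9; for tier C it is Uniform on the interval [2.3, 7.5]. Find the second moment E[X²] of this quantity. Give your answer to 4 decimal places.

For each component E[X²] = Var + (mean)², giving A: 81.92; B: 16.82; C: 26.2633.
Overall E[X²] = 0.22·81.92 + 0.3·16.82 + 0.48·26.2633 = 35.6748.

35.6748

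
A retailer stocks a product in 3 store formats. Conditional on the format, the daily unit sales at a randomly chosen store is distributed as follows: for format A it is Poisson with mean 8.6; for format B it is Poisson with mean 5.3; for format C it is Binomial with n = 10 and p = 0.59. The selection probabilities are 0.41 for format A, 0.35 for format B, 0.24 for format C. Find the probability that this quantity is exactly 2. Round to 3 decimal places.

0.030

Conditional on each format, P(X = 2): A: 0.00680823; B: 0.0701069; C: 0.012508.
By total probability, P(X = 2) = 0.41·0.00680823 + 0.35·0.0701069 + 0.24·0.012508 = 0.0303307.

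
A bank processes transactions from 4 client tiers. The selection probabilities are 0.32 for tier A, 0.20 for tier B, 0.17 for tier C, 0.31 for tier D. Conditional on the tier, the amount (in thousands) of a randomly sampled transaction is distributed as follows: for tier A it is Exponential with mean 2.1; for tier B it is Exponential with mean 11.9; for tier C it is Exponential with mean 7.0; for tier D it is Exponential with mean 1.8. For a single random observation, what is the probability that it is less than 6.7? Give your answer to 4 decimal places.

Conditional on each tier, P(X < 6.7): A: 0.958848; B: 0.430516; C: 0.616012; D: 0.97582.
By total probability, P(X < 6.7) = 0.32·0.958848 + 0.2·0.430516 + 0.17·0.616012 + 0.31·0.97582 = 0.800161.

0.8002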